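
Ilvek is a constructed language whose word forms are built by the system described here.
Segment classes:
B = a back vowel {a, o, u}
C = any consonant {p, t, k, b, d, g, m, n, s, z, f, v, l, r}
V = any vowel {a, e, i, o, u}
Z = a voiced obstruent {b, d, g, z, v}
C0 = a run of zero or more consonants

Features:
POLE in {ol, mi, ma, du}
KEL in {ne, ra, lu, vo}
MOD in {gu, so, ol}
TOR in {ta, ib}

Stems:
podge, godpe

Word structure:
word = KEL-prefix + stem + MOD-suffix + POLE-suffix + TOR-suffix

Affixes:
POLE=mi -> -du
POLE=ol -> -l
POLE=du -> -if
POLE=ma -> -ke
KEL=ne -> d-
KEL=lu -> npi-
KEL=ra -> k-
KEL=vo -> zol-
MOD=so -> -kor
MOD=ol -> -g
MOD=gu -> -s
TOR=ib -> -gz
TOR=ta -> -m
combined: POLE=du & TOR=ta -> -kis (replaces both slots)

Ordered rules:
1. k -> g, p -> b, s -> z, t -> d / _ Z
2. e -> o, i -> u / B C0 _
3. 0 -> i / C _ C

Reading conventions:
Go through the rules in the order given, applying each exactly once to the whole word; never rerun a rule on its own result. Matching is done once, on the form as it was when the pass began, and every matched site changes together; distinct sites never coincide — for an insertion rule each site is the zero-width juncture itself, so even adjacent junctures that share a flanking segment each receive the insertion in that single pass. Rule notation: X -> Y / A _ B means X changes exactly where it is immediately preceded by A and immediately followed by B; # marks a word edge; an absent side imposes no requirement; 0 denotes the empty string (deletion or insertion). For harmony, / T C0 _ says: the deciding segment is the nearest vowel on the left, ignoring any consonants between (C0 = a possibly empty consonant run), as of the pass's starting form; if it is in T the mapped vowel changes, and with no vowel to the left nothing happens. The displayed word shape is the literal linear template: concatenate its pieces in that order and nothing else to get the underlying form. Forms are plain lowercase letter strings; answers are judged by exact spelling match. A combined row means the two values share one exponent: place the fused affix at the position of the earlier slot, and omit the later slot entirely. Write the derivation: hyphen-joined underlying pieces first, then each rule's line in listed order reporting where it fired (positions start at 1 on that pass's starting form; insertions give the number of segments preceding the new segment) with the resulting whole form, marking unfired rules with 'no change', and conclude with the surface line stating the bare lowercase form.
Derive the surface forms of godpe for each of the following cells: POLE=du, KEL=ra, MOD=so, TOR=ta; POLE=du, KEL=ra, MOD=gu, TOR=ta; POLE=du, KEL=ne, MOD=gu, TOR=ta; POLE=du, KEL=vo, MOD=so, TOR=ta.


cell POLE=du, KEL=ra, MOD=so, TOR=ta:
underlying: k-godpe-kor-kis
1. k -> g, p -> b, s -> z, t -> d / _ Z: fires at position(s) 1: ggodpekorkis
2. e -> o, i -> u / B C0 _: fires at position(s) 6, 11: ggodpokorkus
3. 0 -> i / C _ C: inserts after position(s) 1, 4, 9: gigodipokorikus
surface: gigodipokorikus

cell POLE=du, KEL=ra, MOD=gu, TOR=ta:
underlying: k-godpe-s-kis
1. k -> g, p -> b, s -> z, t -> d / _ Z: fires at position(s) 1: ggodpeskis
2. e -> o, i -> u / B C0 _: fires at position(s) 6: ggodposkis
3. 0 -> i / C _ C: inserts after position(s) 1, 4, 7: gigodiposikis
surface: gigodiposikis

cell POLE=du, KEL=ne, MOD=gu, TOR=ta:
underlying: d-godpe-s-kis
1. k -> g, p -> b, s -> z, t -> d / _ Z: no change
2. e -> o, i -> u / B C0 _: fires at position(s) 6: dgodposkis
3. 0 -> i / C _ C: inserts after position(s) 1, 4, 7: digodiposikis
surface: digodiposikis

cell POLE=du, KEL=vo, MOD=so, TOR=ta:
underlying: zol-godpe-kor-kis
1. k -> g, p -> b, s -> z, t -> d / _ Z: no change
2. e -> o, i -> u / B C0 _: fires at position(s) 8, 13: zolgodpokorkus
3. 0 -> i / C _ C: inserts after position(s) 3, 6, 11: zoligodipokorikus
surface: zoligodipokorikus


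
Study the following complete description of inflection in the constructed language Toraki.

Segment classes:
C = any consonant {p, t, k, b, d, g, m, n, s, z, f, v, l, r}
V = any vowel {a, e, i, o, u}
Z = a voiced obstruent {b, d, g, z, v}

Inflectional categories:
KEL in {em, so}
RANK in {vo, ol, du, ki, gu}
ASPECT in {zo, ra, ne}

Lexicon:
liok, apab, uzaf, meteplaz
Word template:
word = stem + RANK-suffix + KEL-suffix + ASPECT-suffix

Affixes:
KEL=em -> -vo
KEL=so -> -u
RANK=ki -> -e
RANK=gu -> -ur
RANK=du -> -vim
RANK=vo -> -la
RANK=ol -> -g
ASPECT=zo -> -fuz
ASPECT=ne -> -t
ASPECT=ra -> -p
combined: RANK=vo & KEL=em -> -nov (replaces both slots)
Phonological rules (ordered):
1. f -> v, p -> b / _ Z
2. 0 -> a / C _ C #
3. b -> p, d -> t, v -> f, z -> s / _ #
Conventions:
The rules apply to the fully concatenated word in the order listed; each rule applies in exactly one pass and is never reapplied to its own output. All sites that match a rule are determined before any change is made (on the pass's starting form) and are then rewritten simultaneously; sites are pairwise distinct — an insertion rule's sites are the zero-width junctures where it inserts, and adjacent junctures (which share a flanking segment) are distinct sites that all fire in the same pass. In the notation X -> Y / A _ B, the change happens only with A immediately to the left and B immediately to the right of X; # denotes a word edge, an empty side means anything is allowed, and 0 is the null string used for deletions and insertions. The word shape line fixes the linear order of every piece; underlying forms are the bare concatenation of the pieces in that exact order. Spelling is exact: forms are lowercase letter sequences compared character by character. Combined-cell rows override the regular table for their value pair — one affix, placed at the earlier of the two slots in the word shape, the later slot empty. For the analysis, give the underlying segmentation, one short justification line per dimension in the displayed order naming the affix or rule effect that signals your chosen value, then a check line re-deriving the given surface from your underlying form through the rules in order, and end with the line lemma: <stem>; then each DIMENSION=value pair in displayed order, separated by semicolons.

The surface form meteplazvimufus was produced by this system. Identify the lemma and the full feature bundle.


underlying: meteplaz-vim-u-fuz
KEL=so - signalled by the affix -u
RANK=du - signalled by the affix -vim
ASPECT=zo - signalled by the affix -fuz
check: meteplazvimufuz -> meteplazvimufuz -> meteplazvimufuz -> meteplazvimufus
lemma: meteplaz; KEL=so; RANK=du; ASPECT=zo


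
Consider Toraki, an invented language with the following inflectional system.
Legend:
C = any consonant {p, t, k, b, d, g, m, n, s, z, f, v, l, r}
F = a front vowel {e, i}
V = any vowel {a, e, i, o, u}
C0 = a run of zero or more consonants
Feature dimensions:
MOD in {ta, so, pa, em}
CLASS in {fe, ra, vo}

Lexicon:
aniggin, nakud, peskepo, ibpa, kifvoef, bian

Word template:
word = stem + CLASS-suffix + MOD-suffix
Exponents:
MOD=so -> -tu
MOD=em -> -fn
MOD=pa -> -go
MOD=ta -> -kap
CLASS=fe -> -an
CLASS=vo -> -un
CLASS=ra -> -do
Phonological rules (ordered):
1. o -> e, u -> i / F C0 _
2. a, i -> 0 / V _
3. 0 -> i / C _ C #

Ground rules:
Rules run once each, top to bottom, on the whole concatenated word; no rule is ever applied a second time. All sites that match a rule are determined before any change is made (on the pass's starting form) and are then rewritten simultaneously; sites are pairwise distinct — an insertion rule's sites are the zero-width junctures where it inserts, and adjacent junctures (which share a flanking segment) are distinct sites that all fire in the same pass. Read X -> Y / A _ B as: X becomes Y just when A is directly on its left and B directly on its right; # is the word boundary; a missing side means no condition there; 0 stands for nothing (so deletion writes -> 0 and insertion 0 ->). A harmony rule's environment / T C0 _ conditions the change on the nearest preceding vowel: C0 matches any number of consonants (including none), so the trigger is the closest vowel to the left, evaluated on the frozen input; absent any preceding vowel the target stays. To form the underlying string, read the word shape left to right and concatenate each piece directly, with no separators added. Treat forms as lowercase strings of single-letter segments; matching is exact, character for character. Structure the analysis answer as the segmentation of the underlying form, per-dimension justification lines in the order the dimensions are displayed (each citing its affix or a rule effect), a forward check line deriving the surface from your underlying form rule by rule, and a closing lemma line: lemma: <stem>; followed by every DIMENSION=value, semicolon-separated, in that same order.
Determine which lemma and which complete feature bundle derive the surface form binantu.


underlying: bian-an-tu
MOD=so - signalled by the affix -tu
CLASS=fe - signalled by the affix -an
check: bianantu -> bianantu -> binantu -> binantu
lemma: bian; MOD=so; CLASS=fe


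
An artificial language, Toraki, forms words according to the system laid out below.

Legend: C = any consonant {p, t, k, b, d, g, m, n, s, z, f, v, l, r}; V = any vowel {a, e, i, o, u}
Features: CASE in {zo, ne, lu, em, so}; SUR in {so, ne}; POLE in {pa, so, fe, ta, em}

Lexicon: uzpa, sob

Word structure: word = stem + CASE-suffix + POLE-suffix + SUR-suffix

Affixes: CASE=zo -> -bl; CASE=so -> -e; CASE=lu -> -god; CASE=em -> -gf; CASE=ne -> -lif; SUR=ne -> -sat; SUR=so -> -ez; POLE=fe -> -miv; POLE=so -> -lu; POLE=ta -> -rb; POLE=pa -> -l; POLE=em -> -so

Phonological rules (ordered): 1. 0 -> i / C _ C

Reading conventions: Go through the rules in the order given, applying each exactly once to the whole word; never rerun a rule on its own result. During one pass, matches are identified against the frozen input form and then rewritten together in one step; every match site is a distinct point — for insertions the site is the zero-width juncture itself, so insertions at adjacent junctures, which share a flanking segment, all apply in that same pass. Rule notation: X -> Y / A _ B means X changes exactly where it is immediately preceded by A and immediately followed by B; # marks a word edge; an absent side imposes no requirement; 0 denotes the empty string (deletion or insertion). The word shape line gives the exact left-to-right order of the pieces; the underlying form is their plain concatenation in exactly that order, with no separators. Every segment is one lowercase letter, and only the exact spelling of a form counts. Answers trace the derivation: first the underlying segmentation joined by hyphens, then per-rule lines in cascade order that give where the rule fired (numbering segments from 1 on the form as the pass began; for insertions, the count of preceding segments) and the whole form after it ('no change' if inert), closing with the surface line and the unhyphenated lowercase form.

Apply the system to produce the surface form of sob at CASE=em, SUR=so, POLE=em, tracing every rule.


underlying: sob-gf-so-ez
1. 0 -> i / C _ C: inserts after position(s) 3, 4, 5: sobigifisoez
surface: sobigifisoez


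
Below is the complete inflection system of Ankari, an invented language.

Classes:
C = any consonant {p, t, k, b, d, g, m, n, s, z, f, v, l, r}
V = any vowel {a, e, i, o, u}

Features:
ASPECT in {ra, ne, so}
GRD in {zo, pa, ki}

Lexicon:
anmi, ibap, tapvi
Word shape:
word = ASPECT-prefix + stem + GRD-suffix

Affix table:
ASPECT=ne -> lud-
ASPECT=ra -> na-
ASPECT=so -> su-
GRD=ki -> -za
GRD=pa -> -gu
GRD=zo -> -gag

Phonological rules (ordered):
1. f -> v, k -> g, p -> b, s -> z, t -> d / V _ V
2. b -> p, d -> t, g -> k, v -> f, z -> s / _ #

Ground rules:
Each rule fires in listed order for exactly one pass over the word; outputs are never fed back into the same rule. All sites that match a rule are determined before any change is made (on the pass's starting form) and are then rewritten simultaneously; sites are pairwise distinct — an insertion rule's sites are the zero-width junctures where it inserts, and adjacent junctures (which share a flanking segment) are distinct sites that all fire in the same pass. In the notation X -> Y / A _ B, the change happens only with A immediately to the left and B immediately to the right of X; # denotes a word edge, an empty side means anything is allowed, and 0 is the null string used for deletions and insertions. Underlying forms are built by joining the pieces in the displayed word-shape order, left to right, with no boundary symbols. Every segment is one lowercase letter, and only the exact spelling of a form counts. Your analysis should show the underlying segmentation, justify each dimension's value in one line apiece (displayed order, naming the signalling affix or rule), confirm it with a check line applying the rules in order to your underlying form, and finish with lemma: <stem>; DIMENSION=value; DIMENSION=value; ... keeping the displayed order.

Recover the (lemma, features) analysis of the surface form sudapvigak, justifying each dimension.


underlying: su-tapvi-gag
ASPECT=so - signalled by the affix su-
GRD=zo - signalled by the affix -gag
check: sutapvigag -> sudapvigag -> sudapvigak
lemma: tapvi; ASPECT=so; GRD=zo


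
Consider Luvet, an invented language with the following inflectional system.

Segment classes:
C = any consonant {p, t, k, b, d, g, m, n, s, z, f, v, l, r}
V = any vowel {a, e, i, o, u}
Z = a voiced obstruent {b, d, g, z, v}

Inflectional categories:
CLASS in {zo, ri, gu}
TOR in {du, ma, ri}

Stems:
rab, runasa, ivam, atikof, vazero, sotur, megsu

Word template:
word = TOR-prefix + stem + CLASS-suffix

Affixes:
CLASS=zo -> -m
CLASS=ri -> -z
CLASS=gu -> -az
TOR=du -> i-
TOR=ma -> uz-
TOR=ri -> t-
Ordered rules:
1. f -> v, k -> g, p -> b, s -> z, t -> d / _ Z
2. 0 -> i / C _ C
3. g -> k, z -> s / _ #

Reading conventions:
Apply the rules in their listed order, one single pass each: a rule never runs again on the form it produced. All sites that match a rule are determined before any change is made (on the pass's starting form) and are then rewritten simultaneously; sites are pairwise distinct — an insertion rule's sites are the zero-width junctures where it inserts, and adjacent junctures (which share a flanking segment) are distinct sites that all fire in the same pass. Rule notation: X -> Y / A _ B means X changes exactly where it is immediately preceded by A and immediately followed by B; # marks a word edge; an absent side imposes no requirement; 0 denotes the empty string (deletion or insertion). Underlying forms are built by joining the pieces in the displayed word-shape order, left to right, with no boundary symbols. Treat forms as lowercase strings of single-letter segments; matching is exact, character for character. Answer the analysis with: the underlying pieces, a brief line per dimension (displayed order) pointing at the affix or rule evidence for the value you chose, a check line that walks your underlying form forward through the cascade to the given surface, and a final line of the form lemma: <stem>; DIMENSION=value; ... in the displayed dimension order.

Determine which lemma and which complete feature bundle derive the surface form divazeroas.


underlying: t-vazero-az
CLASS=gu - signalled by the affix -az
TOR=ri - signalled by the affix t-
check: tvazeroaz -> dvazeroaz -> divazeroaz -> divazeroas
lemma: vazero; CLASS=gu; TOR=ri


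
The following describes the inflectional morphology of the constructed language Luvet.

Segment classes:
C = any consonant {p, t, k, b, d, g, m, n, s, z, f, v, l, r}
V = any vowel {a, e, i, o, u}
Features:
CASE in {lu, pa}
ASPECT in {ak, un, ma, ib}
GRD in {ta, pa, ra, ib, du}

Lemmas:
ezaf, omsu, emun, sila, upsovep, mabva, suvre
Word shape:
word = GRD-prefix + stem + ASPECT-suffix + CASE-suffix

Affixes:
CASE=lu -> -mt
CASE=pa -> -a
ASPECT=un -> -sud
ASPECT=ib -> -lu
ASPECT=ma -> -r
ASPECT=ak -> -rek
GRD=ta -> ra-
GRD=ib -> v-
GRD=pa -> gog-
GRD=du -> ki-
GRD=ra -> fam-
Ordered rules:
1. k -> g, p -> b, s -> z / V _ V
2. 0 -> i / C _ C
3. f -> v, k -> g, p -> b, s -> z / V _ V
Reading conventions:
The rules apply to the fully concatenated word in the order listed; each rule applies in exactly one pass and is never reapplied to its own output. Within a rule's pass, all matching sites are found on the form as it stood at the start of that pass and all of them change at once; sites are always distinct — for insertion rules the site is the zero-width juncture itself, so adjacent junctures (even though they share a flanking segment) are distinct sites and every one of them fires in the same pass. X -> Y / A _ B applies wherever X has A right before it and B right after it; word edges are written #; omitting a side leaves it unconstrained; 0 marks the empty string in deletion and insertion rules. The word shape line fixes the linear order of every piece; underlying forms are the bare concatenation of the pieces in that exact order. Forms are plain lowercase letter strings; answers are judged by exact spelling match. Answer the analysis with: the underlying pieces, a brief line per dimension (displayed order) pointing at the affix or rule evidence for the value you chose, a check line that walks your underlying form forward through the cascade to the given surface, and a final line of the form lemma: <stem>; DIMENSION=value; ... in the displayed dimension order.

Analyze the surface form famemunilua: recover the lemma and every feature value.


underlying: fam-emun-lu-a
CASE=pa - signalled by the affix -a
ASPECT=ib - signalled by the affix -lu
GRD=ra - signalled by the affix fam-
check: famemunlua -> famemunlua -> famemunilua -> famemunilua
lemma: emun; CASE=pa; ASPECT=ib; GRD=ra


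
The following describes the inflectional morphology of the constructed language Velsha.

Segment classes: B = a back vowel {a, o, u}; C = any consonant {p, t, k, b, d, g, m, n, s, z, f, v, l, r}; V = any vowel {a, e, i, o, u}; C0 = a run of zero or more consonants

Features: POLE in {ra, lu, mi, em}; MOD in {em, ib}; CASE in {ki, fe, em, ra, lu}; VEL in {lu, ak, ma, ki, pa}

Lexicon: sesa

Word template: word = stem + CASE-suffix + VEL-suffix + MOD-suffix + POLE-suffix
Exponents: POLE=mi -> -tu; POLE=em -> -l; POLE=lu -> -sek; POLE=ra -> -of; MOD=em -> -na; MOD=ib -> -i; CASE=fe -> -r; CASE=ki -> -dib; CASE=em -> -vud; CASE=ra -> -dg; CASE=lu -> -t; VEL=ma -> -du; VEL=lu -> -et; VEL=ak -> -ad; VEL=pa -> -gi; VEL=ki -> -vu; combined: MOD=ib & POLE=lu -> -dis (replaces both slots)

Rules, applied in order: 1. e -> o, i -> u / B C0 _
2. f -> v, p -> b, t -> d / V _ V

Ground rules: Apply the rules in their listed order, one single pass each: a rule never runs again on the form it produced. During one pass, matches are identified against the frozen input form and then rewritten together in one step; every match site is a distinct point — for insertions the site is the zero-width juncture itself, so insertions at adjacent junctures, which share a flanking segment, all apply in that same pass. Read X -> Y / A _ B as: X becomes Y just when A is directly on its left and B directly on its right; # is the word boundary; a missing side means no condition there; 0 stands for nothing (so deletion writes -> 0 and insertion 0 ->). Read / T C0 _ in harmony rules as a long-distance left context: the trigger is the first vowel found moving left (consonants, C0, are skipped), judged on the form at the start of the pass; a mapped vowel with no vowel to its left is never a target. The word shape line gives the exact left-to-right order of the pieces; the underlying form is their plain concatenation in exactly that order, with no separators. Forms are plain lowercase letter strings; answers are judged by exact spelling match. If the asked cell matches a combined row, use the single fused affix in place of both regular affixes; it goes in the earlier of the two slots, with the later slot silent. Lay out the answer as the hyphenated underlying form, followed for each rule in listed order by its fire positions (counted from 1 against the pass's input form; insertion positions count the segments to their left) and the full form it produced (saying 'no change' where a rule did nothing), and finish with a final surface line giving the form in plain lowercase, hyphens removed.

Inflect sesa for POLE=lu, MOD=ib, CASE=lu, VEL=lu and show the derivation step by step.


underlying: sesa-t-et-dis
1. e -> o, i -> u / B C0 _: fires at position(s) 6: sesatotdis
2. f -> v, p -> b, t -> d / V _ V: fires at position(s) 5: sesadotdis
surface: sesadotdis


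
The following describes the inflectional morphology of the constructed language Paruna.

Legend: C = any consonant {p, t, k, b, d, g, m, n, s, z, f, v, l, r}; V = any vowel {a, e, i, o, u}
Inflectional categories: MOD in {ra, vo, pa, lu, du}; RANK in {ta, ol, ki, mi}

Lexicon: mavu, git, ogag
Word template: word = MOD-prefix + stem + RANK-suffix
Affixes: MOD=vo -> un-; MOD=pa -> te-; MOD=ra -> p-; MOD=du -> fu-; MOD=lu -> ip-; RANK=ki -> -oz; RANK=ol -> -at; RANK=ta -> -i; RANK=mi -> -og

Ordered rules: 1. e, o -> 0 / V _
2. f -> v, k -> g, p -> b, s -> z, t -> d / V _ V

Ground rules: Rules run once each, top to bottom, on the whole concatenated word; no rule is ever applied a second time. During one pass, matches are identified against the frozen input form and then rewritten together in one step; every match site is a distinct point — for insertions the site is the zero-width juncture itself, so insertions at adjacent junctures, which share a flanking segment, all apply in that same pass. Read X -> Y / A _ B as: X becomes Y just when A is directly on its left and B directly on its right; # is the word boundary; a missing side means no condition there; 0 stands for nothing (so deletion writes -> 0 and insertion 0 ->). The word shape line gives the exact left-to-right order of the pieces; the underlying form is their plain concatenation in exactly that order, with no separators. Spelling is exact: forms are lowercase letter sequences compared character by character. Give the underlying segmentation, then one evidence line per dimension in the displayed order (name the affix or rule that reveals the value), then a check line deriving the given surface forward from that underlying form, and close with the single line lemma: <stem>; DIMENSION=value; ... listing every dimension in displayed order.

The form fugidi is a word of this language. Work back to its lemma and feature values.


underlying: fu-git-i
MOD=du - signalled by the affix fu-
RANK=ta - signalled by the affix -i
check: fugiti -> fugiti -> fugidi
lemma: git; MOD=du; RANK=ta


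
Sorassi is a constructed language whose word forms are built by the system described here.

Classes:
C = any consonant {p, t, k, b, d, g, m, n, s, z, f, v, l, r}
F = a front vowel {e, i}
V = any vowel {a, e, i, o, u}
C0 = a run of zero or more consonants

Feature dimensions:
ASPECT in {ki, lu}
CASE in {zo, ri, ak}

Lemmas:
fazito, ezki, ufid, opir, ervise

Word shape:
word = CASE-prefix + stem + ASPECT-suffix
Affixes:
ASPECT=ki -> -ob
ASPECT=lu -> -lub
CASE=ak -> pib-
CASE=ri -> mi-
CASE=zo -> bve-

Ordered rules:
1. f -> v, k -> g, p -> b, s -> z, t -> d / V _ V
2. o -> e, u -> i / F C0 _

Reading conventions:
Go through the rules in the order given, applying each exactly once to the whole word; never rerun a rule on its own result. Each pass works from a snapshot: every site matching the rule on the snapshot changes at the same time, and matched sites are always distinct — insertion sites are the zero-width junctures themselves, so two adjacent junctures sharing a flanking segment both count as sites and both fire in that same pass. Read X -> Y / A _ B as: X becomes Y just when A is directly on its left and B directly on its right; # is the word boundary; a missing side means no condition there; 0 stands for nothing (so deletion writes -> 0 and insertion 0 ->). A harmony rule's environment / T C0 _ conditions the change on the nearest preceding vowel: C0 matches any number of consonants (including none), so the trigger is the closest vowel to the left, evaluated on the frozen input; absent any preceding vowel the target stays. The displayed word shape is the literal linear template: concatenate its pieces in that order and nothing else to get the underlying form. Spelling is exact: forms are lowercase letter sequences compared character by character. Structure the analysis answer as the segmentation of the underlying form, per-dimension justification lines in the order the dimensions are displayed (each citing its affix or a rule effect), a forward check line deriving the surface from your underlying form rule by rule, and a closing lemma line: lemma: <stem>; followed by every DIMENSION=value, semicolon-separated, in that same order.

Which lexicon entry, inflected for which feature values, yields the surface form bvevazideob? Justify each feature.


underlying: bve-fazito-ob
ASPECT=ki - signalled by the affix -ob
CASE=zo - signalled by the affix bve-
check: bvefazitoob -> bvevazidoob -> bvevazideob
lemma: fazito; ASPECT=ki; CASE=zo


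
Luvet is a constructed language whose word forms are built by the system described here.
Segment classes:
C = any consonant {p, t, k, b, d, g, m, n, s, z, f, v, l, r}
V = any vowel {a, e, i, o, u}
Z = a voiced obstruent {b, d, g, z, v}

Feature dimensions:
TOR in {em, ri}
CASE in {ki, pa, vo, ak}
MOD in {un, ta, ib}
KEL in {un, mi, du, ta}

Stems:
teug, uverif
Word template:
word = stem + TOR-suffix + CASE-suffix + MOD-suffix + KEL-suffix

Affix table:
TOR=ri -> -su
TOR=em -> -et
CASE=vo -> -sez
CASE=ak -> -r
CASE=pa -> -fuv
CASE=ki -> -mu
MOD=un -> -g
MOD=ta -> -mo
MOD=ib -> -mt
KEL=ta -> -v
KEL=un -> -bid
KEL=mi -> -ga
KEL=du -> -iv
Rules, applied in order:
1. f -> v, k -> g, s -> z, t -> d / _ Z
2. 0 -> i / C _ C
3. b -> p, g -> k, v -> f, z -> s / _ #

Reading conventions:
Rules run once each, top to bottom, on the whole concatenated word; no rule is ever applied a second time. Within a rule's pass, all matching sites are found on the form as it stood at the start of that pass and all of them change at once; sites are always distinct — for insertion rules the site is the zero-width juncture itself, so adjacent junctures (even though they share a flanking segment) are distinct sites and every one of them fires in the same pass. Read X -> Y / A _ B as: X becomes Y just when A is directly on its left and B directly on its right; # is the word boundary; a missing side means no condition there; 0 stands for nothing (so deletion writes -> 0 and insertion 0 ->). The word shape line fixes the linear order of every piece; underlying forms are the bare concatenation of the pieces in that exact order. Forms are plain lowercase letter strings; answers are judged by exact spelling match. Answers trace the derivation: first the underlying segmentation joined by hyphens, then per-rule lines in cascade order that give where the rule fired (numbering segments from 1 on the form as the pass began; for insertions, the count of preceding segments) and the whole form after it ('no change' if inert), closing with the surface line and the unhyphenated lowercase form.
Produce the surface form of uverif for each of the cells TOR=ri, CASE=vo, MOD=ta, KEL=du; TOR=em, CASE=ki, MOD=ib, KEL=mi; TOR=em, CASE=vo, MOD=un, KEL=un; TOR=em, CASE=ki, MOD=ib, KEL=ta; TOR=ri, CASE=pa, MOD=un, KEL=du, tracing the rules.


cell TOR=ri, CASE=vo, MOD=ta, KEL=du:
underlying: uverif-su-sez-mo-iv
1. f -> v, k -> g, s -> z, t -> d / _ Z: no change
2. 0 -> i / C _ C: inserts after position(s) 6, 11: uverifisusezimoiv
3. b -> p, g -> k, v -> f, z -> s / _ #: fires at position(s) 17: uverifisusezimoif
surface: uverifisusezimoif

cell TOR=em, CASE=ki, MOD=ib, KEL=mi:
underlying: uverif-et-mu-mt-ga
1. f -> v, k -> g, s -> z, t -> d / _ Z: fires at position(s) 12: uverifetmumdga
2. 0 -> i / C _ C: inserts after position(s) 8, 11, 12: uverifetimumidiga
3. b -> p, g -> k, v -> f, z -> s / _ #: no change
surface: uverifetimumidiga

cell TOR=em, CASE=vo, MOD=un, KEL=un:
underlying: uverif-et-sez-g-bid
1. f -> v, k -> g, s -> z, t -> d / _ Z: no change
2. 0 -> i / C _ C: inserts after position(s) 8, 11, 12: uverifetisezigibid
3. b -> p, g -> k, v -> f, z -> s / _ #: no change
surface: uverifetisezigibid

cell TOR=em, CASE=ki, MOD=ib, KEL=ta:
underlying: uverif-et-mu-mt-v
1. f -> v, k -> g, s -> z, t -> d / _ Z: fires at position(s) 12: uverifetmumdv
2. 0 -> i / C _ C: inserts after position(s) 8, 11, 12: uverifetimumidiv
3. b -> p, g -> k, v -> f, z -> s / _ #: fires at position(s) 16: uverifetimumidif
surface: uverifetimumidif

cell TOR=ri, CASE=pa, MOD=un, KEL=du:
underlying: uverif-su-fuv-g-iv
1. f -> v, k -> g, s -> z, t -> d / _ Z: no change
2. 0 -> i / C _ C: inserts after position(s) 6, 11: uverifisufuvigiv
3. b -> p, g -> k, v -> f, z -> s / _ #: fires at position(s) 16: uverifisufuvigif
surface: uverifisufuvigif


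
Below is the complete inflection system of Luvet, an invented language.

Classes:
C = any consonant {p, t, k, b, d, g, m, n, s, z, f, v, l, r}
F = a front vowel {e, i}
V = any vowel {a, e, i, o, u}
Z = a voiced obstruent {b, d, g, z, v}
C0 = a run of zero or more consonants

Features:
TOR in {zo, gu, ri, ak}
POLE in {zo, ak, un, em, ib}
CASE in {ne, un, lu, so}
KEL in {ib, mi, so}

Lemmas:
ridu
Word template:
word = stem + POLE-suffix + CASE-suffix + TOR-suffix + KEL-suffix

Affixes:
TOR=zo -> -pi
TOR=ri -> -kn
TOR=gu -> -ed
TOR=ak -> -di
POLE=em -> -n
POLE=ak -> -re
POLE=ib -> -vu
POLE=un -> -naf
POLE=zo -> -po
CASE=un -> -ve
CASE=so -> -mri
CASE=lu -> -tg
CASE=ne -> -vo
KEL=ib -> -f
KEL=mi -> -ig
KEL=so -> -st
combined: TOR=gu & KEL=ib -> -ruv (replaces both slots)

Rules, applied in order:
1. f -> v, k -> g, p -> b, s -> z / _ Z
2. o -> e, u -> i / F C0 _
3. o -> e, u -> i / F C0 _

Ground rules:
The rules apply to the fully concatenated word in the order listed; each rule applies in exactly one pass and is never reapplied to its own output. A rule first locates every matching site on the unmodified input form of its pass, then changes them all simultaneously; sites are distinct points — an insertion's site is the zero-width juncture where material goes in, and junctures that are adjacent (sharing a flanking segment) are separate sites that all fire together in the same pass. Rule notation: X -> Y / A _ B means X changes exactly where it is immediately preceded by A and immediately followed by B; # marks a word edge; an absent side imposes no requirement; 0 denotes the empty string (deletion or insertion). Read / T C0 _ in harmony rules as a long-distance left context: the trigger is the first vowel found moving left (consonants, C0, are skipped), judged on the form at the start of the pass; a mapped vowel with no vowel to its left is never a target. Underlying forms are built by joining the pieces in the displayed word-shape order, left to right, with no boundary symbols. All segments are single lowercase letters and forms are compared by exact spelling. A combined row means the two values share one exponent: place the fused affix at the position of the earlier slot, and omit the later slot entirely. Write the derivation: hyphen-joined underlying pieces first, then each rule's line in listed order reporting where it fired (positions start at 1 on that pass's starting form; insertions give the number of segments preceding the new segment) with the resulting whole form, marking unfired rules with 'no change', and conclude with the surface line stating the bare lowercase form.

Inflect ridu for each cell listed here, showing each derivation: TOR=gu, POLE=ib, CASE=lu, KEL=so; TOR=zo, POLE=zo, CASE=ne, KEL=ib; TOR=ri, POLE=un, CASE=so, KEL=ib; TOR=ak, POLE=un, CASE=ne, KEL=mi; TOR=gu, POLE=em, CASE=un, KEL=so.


cell TOR=gu, POLE=ib, CASE=lu, KEL=so:
underlying: ridu-vu-tg-ed-st
1. f -> v, k -> g, p -> b, s -> z / _ Z: no change
2. o -> e, u -> i / F C0 _: fires at position(s) 4: ridivutgedst
3. o -> e, u -> i / F C0 _: fires at position(s) 6: ridivitgedst
surface: ridivitgedst

cell TOR=zo, POLE=zo, CASE=ne, KEL=ib:
underlying: ridu-po-vo-pi-f
1. f -> v, k -> g, p -> b, s -> z / _ Z: no change
2. o -> e, u -> i / F C0 _: fires at position(s) 4: ridipovopif
3. o -> e, u -> i / F C0 _: fires at position(s) 6: ridipevopif
surface: ridipevopif

cell TOR=ri, POLE=un, CASE=so, KEL=ib:
underlying: ridu-naf-mri-kn-f
1. f -> v, k -> g, p -> b, s -> z / _ Z: no change
2. o -> e, u -> i / F C0 _: fires at position(s) 4: ridinafmriknf
3. o -> e, u -> i / F C0 _: no change
surface: ridinafmriknf

cell TOR=ak, POLE=un, CASE=ne, KEL=mi:
underlying: ridu-naf-vo-di-ig
1. f -> v, k -> g, p -> b, s -> z / _ Z: fires at position(s) 7: ridunavvodiig
2. o -> e, u -> i / F C0 _: fires at position(s) 4: ridinavvodiig
3. o -> e, u -> i / F C0 _: no change
surface: ridinavvodiig

cell TOR=gu, POLE=em, CASE=un, KEL=so:
underlying: ridu-n-ve-ed-st
1. f -> v, k -> g, p -> b, s -> z / _ Z: no change
2. o -> e, u -> i / F C0 _: fires at position(s) 4: ridinveedst
3. o -> e, u -> i / F C0 _: no change
surface: ridinveedst


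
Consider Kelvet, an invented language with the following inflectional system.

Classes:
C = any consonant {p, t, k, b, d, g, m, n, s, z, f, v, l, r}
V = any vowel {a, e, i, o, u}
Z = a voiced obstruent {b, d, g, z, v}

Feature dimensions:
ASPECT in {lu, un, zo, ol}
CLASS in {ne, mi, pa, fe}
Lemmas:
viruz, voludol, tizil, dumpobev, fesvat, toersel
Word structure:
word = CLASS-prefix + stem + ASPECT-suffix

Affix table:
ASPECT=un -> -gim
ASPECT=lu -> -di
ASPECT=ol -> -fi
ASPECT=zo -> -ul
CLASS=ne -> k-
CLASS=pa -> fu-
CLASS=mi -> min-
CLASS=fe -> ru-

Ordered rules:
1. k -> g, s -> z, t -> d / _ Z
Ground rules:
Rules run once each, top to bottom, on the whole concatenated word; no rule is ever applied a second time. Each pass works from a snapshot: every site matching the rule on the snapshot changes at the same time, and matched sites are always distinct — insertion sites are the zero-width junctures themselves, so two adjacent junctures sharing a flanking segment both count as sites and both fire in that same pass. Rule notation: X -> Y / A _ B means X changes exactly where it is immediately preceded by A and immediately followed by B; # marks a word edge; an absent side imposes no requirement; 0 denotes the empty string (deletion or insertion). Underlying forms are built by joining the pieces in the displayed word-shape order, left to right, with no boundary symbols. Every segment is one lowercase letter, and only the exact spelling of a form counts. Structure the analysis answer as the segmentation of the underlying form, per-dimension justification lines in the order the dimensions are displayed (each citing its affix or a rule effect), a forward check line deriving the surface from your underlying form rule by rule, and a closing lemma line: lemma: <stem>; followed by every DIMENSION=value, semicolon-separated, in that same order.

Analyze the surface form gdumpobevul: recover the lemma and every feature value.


underlying: k-dumpobev-ul
ASPECT=zo - signalled by the affix -ul
CLASS=ne - signalled by the affix k-
check: kdumpobevul -> gdumpobevul
lemma: dumpobev; ASPECT=zo; CLASS=ne


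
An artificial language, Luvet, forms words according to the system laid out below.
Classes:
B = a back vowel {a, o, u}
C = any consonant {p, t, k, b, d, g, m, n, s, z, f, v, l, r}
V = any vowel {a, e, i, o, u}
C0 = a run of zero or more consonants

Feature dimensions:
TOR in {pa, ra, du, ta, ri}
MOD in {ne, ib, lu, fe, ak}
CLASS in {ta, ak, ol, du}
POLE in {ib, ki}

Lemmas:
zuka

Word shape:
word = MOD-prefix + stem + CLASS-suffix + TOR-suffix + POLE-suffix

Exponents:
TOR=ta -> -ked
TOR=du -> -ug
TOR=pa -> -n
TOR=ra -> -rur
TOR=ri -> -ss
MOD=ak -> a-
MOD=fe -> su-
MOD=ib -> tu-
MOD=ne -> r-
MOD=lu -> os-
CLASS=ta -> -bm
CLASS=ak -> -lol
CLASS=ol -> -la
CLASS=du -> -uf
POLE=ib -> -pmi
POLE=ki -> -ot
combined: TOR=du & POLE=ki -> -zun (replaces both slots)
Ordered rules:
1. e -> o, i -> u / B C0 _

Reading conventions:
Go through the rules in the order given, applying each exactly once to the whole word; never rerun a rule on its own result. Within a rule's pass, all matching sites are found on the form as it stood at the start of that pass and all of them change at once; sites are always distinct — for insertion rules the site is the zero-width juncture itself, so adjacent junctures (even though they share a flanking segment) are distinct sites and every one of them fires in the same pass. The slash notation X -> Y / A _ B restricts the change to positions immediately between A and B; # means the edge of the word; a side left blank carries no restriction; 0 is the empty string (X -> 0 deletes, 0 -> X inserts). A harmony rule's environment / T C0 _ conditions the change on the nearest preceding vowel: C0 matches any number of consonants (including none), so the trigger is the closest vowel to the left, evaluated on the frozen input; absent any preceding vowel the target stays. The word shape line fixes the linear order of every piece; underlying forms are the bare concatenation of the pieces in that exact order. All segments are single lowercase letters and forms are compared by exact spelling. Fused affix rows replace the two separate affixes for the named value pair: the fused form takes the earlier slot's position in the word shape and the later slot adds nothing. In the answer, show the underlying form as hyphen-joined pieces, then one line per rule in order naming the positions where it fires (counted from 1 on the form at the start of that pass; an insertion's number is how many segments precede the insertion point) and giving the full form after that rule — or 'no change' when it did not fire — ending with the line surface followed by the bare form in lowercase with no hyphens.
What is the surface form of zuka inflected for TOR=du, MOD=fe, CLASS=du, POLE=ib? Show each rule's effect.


underlying: su-zuka-uf-ug-pmi
1. e -> o, i -> u / B C0 _: fires at position(s) 13: suzukaufugpmu
surface: suzukaufugpmu


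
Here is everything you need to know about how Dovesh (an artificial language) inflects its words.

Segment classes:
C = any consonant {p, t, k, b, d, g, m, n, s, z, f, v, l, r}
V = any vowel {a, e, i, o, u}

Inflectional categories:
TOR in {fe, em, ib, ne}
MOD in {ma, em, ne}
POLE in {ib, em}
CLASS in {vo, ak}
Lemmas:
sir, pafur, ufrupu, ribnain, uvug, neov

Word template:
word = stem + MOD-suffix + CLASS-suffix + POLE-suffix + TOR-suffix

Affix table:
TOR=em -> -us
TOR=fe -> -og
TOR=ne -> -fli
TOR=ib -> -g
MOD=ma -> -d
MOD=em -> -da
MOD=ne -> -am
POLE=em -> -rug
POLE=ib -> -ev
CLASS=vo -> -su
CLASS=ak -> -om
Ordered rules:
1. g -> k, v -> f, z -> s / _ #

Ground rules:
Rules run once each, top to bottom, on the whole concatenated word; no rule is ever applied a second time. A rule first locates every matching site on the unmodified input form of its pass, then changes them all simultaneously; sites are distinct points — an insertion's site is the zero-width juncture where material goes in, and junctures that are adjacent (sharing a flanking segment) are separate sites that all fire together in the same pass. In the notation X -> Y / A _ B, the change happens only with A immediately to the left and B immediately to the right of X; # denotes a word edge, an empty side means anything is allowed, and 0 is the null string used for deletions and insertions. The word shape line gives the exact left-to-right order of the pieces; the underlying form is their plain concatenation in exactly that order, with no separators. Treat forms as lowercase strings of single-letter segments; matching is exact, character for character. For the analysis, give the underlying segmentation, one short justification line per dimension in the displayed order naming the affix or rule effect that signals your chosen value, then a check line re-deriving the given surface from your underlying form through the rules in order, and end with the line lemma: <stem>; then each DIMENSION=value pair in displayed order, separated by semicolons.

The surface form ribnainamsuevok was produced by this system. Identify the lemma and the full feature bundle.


underlying: ribnain-am-su-ev-og
TOR=fe - signalled by the affix -og
MOD=ne - signalled by the affix -am
POLE=ib - signalled by the affix -ev
CLASS=vo - signalled by the affix -su
check: ribnainamsuevog -> ribnainamsuevok
lemma: ribnain; TOR=fe; MOD=ne; POLE=ib; CLASS=vo
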